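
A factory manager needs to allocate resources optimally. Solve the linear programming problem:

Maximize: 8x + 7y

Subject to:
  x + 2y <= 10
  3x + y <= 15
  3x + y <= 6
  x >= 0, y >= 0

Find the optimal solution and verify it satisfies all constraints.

Feasible vertices: (0, 0), (0, 5), (2/5, 24/5), (2, 0)
Objective 8x + 7y at each vertex:
  (0, 0): 0
  (0, 5): 35
  (2/5, 24/5): 184/5
  (2, 0): 16
Maximum is 184/5 at (2/5, 24/5).
Verify constraints at (x, y) = (2/5, 24/5):
  1*(2/5) + 2*(24/5) = 10 <= 10 (active)
  3*(2/5) + 1*(24/5) = 6 <= 15
  3*(2/5) + 1*(24/5) = 6 <= 6 (active)
  x = 2/5 >= 0, y = 24/5 >= 0. All constraints satisfied.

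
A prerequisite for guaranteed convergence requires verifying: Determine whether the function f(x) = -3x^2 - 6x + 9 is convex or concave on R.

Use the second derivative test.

f(x) = -3x^2 - 6x + 9
f'(x) = -6x - 6
f''(x) = -6
Since f''(x) = -6 < 0 for all x, f is concave on R.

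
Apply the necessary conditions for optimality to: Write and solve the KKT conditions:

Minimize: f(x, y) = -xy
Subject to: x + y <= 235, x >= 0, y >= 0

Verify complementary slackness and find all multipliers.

Problem: min -xy s.t. x + y <= 235 (multiplier lambda), x >= 0 (mu_x), y >= 0 (mu_y)
KKT stationarity: -y + lambda - mu_x = 0, -x + lambda - mu_y = 0, with lambda, mu_x, mu_y >= 0
Complementary slackness: lambda*(x + y - 235) = 0, mu_x*x = 0, mu_y*y = 0
If lambda = 0: y = -mu_x <= 0 and x = -mu_y <= 0 force x = y = 0 with f = 0; but x = y = 235/2 is feasible with f = -55225/4 < 0, so this is not the minimum. Hence lambda > 0 and x + y = 235.
Try x > 0, y > 0 (so mu_x = mu_y = 0): y = lambda, x = lambda => x = y = lambda
x + y = 235 => 2*lambda = 235 => lambda = 235/2
x* = y* = 235/2 > 0, consistent with mu_x = mu_y = 0.
(Any feasible point with x = 0 or y = 0 has f = 0 > -55225/4, so the minimum is not on those boundaries.)
min(-xy) = -55225/4 (i.e. max xy = 55225/4)
Multipliers: lambda = 235/2, mu_x = 0, mu_y = 0
Complementary slackness: lambda*(x + y - 235) = 235/2*(235/2 + 235/2 - 235) = 0, mu_x*x = 0*235/2 = 0, mu_y*y = 0*235/2 = 0. Satisfied.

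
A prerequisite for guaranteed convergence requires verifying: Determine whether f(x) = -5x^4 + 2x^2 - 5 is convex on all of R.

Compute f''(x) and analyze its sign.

f(x) = -5x^4 + 2x^2 - 5
f'(x) = -20x^3 + 4x
f''(x) = -60x^2 + 4
f''(x) = -60x^2 + 4 -> -inf as |x| -> inf
Therefore, f is not globally convex on R.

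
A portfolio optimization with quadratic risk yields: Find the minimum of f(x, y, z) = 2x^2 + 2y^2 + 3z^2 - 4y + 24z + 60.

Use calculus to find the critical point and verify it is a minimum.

f(x,y,z) = 2x^2 + 2y^2 + 3z^2 - 4y + 24z + 60
df/dx = 4x + (0) = 0 => x = 0
df/dy = 4y + (-4) = 0 => y = 1
df/dz = 6z + (24) = 0 => z = -4
f(0,1,-4) = 2*(0)^2 + 2*(1)^2 + 3*(-4)^2 + -4*(1) + 24*(-4) + 60 = 10
Hessian is diagonal with entries 4, 4, 6 > 0, confirmed minimum.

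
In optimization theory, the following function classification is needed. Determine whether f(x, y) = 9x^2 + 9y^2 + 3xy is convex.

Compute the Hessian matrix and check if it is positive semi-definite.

f(x,y) = 9x^2 + 9y^2 + 3xy
Hessian H = [[18, 3], [3, 18]]
trace(H) = 36, det(H) = 315
Eigenvalues: (36 +/- sqrt(36)) / 2 = 21, 15
Since both eigenvalues > 0, f is convex.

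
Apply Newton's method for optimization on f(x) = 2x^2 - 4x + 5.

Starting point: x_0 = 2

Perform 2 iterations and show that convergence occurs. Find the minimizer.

f(x) = 2x^2 - 4x + 5, f'(x) = 4x + (-4), f''(x) = 4
Step 1: f'(2) = 4, x_1 = 2 - 4/4 = 1
Step 2: f'(1) = 0, x_2 = 1 (converged)
Newton's method converges in 1 step for quadratics.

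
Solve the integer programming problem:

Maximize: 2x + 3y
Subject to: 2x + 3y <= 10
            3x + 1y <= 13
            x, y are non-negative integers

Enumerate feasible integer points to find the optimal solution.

Constraint 1: 2x + 3y <= 10
Constraint 2: 3x + 1y <= 13
Feasible x range (need y >= 0): 0 <= x <= min(10/2, 13/3) => x in {0, ..., 4}.
Enumerate feasible integer points row by row (the coefficient of y is 3 > 0, so for each x the largest feasible y gives the best value):
  x = 0: y <= min((10 - 2*0)/3, (13 - 3*0)/1) => y in {0, ..., 3}; best 2*0 + 3*3 = 9
  x = 1: y <= min((10 - 2*1)/3, (13 - 3*1)/1) => y in {0, ..., 2}; best 2*1 + 3*2 = 8
  x = 2: y <= min((10 - 2*2)/3, (13 - 3*2)/1) => y in {0, ..., 2}; best 2*2 + 3*2 = 10
  x = 3: y <= min((10 - 2*3)/3, (13 - 3*3)/1) => y in {0, ..., 1}; best 2*3 + 3*1 = 9
  x = 4: y <= min((10 - 2*4)/3, (13 - 3*4)/1) => y in {0}; best 2*4 + 3*0 = 8
The maximum 2x + 3y = 10 is achieved at x = 2, y = 2.
Check: 2*2 + 3*2 = 10 <= 10 and 3*2 + 1*2 = 8 <= 13.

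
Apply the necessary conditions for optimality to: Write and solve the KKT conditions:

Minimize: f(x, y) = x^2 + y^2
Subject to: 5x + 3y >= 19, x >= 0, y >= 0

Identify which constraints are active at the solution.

KKT conditions for min x^2 + y^2 s.t. 5x + 3y >= 19, x >= 0, y >= 0:
Stationarity: 2x = mu*5 + mu_x, 2y = mu*3 + mu_y, with mu, mu_x, mu_y >= 0
Complementary slackness: mu*(5x + 3y - 19) = 0, mu_x*x = 0, mu_y*y = 0
(0, 0) is infeasible (5*0 + 3*0 < 19), so if mu = 0 stationarity would force x = mu_x/2 >= 0, y = mu_y/2 >= 0 with mu_x*x = mu_y*y = 0, i.e. x = y = 0: contradiction. Hence mu > 0 and 5x + 3y = 19 is active.
Try x > 0, y > 0 (so mu_x = mu_y = 0): x = 5*mu/2, y = 3*mu/2
Substitute: 5*(5*mu/2) + 3*(3*mu/2) = 19
  mu*34/2 = 19 => mu = 19/17
x* = 95/34 > 0, y* = 57/34 > 0, consistent with mu_x = mu_y = 0.
f is convex and the constraints are linear, so this KKT point is the global minimum.
f* = 361/34
Active constraints: 5x + 3y >= 19 (holds with equality, mu = 19/17 > 0); x >= 0 and y >= 0 are inactive (mu_x = mu_y = 0).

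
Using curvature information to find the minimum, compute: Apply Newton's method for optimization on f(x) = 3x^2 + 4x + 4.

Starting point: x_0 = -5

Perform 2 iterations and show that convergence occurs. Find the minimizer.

f(x) = 3x^2 + 4x + 4, f'(x) = 6x + (4), f''(x) = 6
Step 1: f'(-5) = -26, x_1 = -5 - -26/6 = -2/3
Step 2: f'(-2/3) = 0, x_2 = -2/3 (converged)
Newton's method converges in 1 step for quadratics.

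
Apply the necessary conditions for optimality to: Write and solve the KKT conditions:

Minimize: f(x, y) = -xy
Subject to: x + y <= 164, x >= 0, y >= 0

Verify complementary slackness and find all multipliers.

Problem: min -xy s.t. x + y <= 164 (multiplier lambda), x >= 0 (mu_x), y >= 0 (mu_y)
KKT stationarity: -y + lambda - mu_x = 0, -x + lambda - mu_y = 0, with lambda, mu_x, mu_y >= 0
Complementary slackness: lambda*(x + y - 164) = 0, mu_x*x = 0, mu_y*y = 0
If lambda = 0: y = -mu_x <= 0 and x = -mu_y <= 0 force x = y = 0 with f = 0; but x = y = 82 is feasible with f = -6724 < 0, so this is not the minimum. Hence lambda > 0 and x + y = 164.
Try x > 0, y > 0 (so mu_x = mu_y = 0): y = lambda, x = lambda => x = y = lambda
x + y = 164 => 2*lambda = 164 => lambda = 82
x* = y* = 82 > 0, consistent with mu_x = mu_y = 0.
(Any feasible point with x = 0 or y = 0 has f = 0 > -6724, so the minimum is not on those boundaries.)
min(-xy) = -6724 (i.e. max xy = 6724)
Multipliers: lambda = 82, mu_x = 0, mu_y = 0
Complementary slackness: lambda*(x + y - 164) = 82*(82 + 82 - 164) = 0, mu_x*x = 0*82 = 0, mu_y*y = 0*82 = 0. Satisfied.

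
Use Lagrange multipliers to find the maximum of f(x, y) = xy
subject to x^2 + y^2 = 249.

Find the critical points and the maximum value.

Lagrange conditions: y = 2*lambda*x and x = 2*lambda*y
If x = 0 then y = 0, violating the constraint, so x, y != 0.
Dividing: y/x = x/y => x^2 = y^2 => y = x or y = -x
Constraint: 2x^2 = 249 => x^2 = 249/2 => x = +/-sqrt(249/2)
Critical points: (sqrt(249/2), sqrt(249/2)), (-sqrt(249/2), -sqrt(249/2)), (sqrt(249/2), -sqrt(249/2)), (-sqrt(249/2), sqrt(249/2))
  y = x:  xy = x^2 = 249/2  at (sqrt(249/2), sqrt(249/2)) and (-sqrt(249/2), -sqrt(249/2))
  y = -x: xy = -x^2 = -249/2 at (sqrt(249/2), -sqrt(249/2)) and (-sqrt(249/2), sqrt(249/2))
Maximum xy = 249/2 at (sqrt(249/2), sqrt(249/2)) and (-sqrt(249/2), -sqrt(249/2))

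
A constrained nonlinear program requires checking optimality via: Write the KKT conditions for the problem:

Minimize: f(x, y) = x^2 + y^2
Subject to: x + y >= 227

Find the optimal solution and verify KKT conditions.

KKT conditions for min x^2 + y^2 s.t. x + y >= 227:
Stationarity: 2x = mu, 2y = mu
So x = y = mu/2.
Complementary slackness: mu*(x + y - 227) = 0
Primal feasibility: x + y >= 227; dual feasibility: mu >= 0
If mu = 0 then x = y = 0, but 0 + 0 < 227 is infeasible, so the constraint is active.
Constraint active: x + y = 2*(mu/2) = 227 => mu = 227
x = y = 227/2, f = 51529/2
Verify: stationarity 2*(227/2) = 227 = mu; primal 227/2 + 227/2 = 227 >= 227; dual mu = 227 >= 0; complementary slackness 227*(227 - 227) = 0. All KKT conditions hold.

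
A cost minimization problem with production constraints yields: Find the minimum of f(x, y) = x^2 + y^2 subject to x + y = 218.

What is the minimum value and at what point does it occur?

Substitute y = 218 - x into f(x,y) = x^2 + y^2:
g(x) = x^2 + (218 - x)^2 = 2x^2 - 436x + 47524
g'(x) = 4x - 436 = 0  =>  x = 109
y = 218 - 109 = 109
Minimum value = 109^2 + 109^2 = 23762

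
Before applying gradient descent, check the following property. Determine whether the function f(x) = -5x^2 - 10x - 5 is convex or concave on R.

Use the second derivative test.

f(x) = -5x^2 - 10x - 5
f'(x) = -10x - 10
f''(x) = -10
Since f''(x) = -10 < 0 for all x, f is concave on R.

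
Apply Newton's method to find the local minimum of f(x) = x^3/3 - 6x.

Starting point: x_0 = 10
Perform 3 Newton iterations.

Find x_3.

f(x) = x^3/3 - 6x
f'(x) = x^2 - 6, f''(x) = 2x
Newton update: x_{n+1} = x_n - (x_n^2 - 6)/(2*x_n)
Step 1: x_0 = 10, f'=94, f''=20, x_1 = 53/10
Step 2: x_1 = 53/10, f'=2209/100, f''=53/5, x_2 = 3409/1060
Step 3: x_2 = 3409/1060, f'=4879681/1123600, f''=3409/530, x_3 = 18362881/7227080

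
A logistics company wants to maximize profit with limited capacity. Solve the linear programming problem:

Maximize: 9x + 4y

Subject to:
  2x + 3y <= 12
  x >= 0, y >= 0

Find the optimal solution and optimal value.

The feasible region has vertices at [(0, 0), (6, 0), (0, 4)].
Checking objective 9x + 4y at each vertex:
  (0, 0): 9*0 + 4*0 = 0
  (6, 0): 9*6 + 4*0 = 54
  (0, 4): 9*0 + 4*4 = 16
Maximum is 54 at (6, 0).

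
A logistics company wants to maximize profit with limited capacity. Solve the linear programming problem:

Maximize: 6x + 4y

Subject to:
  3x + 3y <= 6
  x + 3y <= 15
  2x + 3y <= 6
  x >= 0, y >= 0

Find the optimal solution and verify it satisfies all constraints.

Feasible vertices: (0, 0), (0, 2), (2, 0)
Objective 6x + 4y at each vertex:
  (0, 0): 0
  (0, 2): 8
  (2, 0): 12
Maximum is 12 at (2, 0).
Verify constraints at (x, y) = (2, 0):
  3*2 + 3*0 = 6 <= 6 (active)
  1*2 + 3*0 = 2 <= 15
  2*2 + 3*0 = 4 <= 6
  x = 2 >= 0, y = 0 >= 0. All constraints satisfied.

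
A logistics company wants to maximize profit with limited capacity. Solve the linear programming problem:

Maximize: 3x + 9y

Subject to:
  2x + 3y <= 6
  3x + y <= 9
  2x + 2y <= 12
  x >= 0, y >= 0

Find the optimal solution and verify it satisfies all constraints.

Feasible vertices: (0, 0), (0, 2), (3, 0)
Objective 3x + 9y at each vertex:
  (0, 0): 0
  (0, 2): 18
  (3, 0): 9
Maximum is 18 at (0, 2).
Verify constraints at (x, y) = (0, 2):
  2*0 + 3*2 = 6 <= 6 (active)
  3*0 + 1*2 = 2 <= 9
  2*0 + 2*2 = 4 <= 12
  x = 0 >= 0, y = 2 >= 0. All constraints satisfied.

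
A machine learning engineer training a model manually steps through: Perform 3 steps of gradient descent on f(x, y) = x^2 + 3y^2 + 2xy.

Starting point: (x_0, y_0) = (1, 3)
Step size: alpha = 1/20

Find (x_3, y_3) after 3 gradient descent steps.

f(x,y) = x^2 + 3y^2 + 2xy
grad_x = 2x + 2y, grad_y = 6y + 2x
Step 1: grad = (8, 20), (3/5, 2)
Step 2: grad = (26/5, 66/5), (17/50, 67/50)
Step 3: grad = (84/25, 218/25), (43/250, 113/125)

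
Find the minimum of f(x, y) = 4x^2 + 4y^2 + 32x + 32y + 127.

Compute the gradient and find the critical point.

f(x,y) = 4x^2 + 4y^2 + 32x + 32y + 127
df/dx = 8x + (32) = 0  =>  x = -4
df/dy = 8y + (32) = 0  =>  y = -4
f(-4, -4) = 4*(-4)^2 + 4*(-4)^2 + 32*(-4) + 32*(-4) + 127 = -1
Hessian is diagonal with entries 8, 8 > 0, so this is a minimum.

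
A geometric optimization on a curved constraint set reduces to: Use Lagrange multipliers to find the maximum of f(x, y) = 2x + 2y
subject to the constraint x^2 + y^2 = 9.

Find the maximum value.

Set up Lagrange conditions: grad f = lambda * grad g
  2 = 2*lambda*x
  2 = 2*lambda*y
From these: x/y = 2/2, so x = 2t, y = 2t for some t.
Substitute into constraint: (2t)^2 + (2t)^2 = 9
  t^2 * 8 = 9
  t = sqrt(9/8)
Maximum = 2*x + 2*y = (2^2 + 2^2)*t = 8 * sqrt(9/8) = sqrt(72)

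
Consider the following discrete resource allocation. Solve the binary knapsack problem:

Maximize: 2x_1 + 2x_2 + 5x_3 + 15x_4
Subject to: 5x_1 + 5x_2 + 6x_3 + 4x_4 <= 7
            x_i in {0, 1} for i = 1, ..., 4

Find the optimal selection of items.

Items: item 1 (v=2, w=5), item 2 (v=2, w=5), item 3 (v=5, w=6), item 4 (v=15, w=4)
Capacity: 7
Checking all 16 subsets (w = total weight, v = total value):
  {}: w = 0, v = 0
  {1}: w = 5, v = 2
  {2}: w = 5, v = 2
  {3}: w = 6, v = 5
  {4}: w = 4, v = 15
  {1, 2}: w = 10 > 7, infeasible
  {1, 3}: w = 11 > 7, infeasible
  {1, 4}: w = 9 > 7, infeasible
  {2, 3}: w = 11 > 7, infeasible
  {2, 4}: w = 9 > 7, infeasible
  {3, 4}: w = 10 > 7, infeasible
  {1, 2, 3}: w = 16 > 7, infeasible
  {1, 2, 4}: w = 14 > 7, infeasible
  {1, 3, 4}: w = 15 > 7, infeasible
  {2, 3, 4}: w = 15 > 7, infeasible
  {1, 2, 3, 4}: w = 20 > 7, infeasible
Best feasible subset: items [4]
Total weight: 4 <= 7, total value: 15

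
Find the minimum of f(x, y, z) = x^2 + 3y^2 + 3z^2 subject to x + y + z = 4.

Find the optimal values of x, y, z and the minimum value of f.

Using Lagrange multipliers on f = x^2 + 3y^2 + 3z^2 with constraint x + y + z = 4:
Conditions: 2*1*x = lambda, 2*3*y = lambda, 2*3*z = lambda
So x = lambda/2, y = lambda/6, z = lambda/6
Substituting into constraint: lambda * (5/6) = 4
lambda = 24/5
x = 12/5, y = 4/5, z = 4/5
Minimum value = 48/5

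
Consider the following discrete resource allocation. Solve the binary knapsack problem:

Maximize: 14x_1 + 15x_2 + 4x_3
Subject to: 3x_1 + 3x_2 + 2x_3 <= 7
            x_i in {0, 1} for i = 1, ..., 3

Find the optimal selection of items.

Items: item 1 (v=14, w=3), item 2 (v=15, w=3), item 3 (v=4, w=2)
Capacity: 7
Checking all 8 subsets (w = total weight, v = total value):
  {}: w = 0, v = 0
  {1}: w = 3, v = 14
  {2}: w = 3, v = 15
  {3}: w = 2, v = 4
  {1, 2}: w = 6, v = 29
  {1, 3}: w = 5, v = 18
  {2, 3}: w = 5, v = 19
  {1, 2, 3}: w = 8 > 7, infeasible
Best feasible subset: items [1, 2]
Total weight: 6 <= 7, total value: 29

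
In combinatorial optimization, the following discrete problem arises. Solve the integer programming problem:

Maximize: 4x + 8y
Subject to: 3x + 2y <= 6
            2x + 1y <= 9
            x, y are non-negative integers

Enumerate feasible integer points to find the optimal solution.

Constraint 1: 3x + 2y <= 6
Constraint 2: 2x + 1y <= 9
Feasible x range (need y >= 0): 0 <= x <= min(6/3, 9/2) => x in {0, ..., 2}.
Enumerate feasible integer points row by row (the coefficient of y is 8 > 0, so for each x the largest feasible y gives the best value):
  x = 0: y <= min((6 - 3*0)/2, (9 - 2*0)/1) => y in {0, ..., 3}; best 4*0 + 8*3 = 24
  x = 1: y <= min((6 - 3*1)/2, (9 - 2*1)/1) => y in {0, ..., 1}; best 4*1 + 8*1 = 12
  x = 2: y <= min((6 - 3*2)/2, (9 - 2*2)/1) => y in {0}; best 4*2 + 8*0 = 8
The maximum 4x + 8y = 24 is achieved at x = 0, y = 3.
Check: 3*0 + 2*3 = 6 <= 6 and 2*0 + 1*3 = 3 <= 9.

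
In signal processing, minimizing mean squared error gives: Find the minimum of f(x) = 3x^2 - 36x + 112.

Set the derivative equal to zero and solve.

f(x) = 3x^2 - 36x + 112
f'(x) = 6x + (-36) = 0
x = 36/6 = 6
f(6) = 4
Since f''(x) = 6 > 0, this is a minimum.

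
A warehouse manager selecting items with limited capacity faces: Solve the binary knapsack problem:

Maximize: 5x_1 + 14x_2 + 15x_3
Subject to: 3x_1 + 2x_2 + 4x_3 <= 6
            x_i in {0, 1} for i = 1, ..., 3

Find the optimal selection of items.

Items: item 1 (v=5, w=3), item 2 (v=14, w=2), item 3 (v=15, w=4)
Capacity: 6
Checking all 8 subsets (w = total weight, v = total value):
  {}: w = 0, v = 0
  {1}: w = 3, v = 5
  {2}: w = 2, v = 14
  {3}: w = 4, v = 15
  {1, 2}: w = 5, v = 19
  {1, 3}: w = 7 > 6, infeasible
  {2, 3}: w = 6, v = 29
  {1, 2, 3}: w = 9 > 6, infeasible
Best feasible subset: items [2, 3]
Total weight: 6 <= 6, total value: 29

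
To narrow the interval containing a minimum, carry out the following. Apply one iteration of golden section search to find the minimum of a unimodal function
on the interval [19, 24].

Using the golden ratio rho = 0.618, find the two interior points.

Golden section search on [19, 24].
Golden ratio rho = 0.618 (approx).
Interior points:
  x_1 = 19 + (1-0.618)*5 = 20.9100
  x_2 = 19 + 0.618*5 = 22.0900
Compare f(x_1) and f(x_2) to determine which subinterval to keep.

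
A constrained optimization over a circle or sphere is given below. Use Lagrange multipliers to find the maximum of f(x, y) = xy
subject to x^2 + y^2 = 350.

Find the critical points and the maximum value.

Lagrange conditions: y = 2*lambda*x and x = 2*lambda*y
If x = 0 then y = 0, violating the constraint, so x, y != 0.
Dividing: y/x = x/y => x^2 = y^2 => y = x or y = -x
Constraint: 2x^2 = 350 => x^2 = 175 => x = +/-sqrt(175)
Critical points: (sqrt(175), sqrt(175)), (-sqrt(175), -sqrt(175)), (sqrt(175), -sqrt(175)), (-sqrt(175), sqrt(175))
  y = x:  xy = x^2 = 175  at (sqrt(175), sqrt(175)) and (-sqrt(175), -sqrt(175))
  y = -x: xy = -x^2 = -175 at (sqrt(175), -sqrt(175)) and (-sqrt(175), sqrt(175))
Maximum xy = 175 at (sqrt(175), sqrt(175)) and (-sqrt(175), -sqrt(175))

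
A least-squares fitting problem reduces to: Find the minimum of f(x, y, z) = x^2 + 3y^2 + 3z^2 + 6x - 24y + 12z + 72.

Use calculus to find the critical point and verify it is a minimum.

f(x,y,z) = x^2 + 3y^2 + 3z^2 + 6x - 24y + 12z + 72
df/dx = 2x + (6) = 0 => x = -3
df/dy = 6y + (-24) = 0 => y = 4
df/dz = 6z + (12) = 0 => z = -2
f(-3,4,-2) = 1*(-3)^2 + 3*(4)^2 + 3*(-2)^2 + 6*(-3) + -24*(4) + 12*(-2) + 72 = 3
Hessian is diagonal with entries 2, 6, 6 > 0, confirmed minimum.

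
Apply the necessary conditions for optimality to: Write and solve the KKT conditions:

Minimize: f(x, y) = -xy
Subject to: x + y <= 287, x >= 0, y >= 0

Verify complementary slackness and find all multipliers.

Problem: min -xy s.t. x + y <= 287 (multiplier lambda), x >= 0 (mu_x), y >= 0 (mu_y)
KKT stationarity: -y + lambda - mu_x = 0, -x + lambda - mu_y = 0, with lambda, mu_x, mu_y >= 0
Complementary slackness: lambda*(x + y - 287) = 0, mu_x*x = 0, mu_y*y = 0
If lambda = 0: y = -mu_x <= 0 and x = -mu_y <= 0 force x = y = 0 with f = 0; but x = y = 287/2 is feasible with f = -82369/4 < 0, so this is not the minimum. Hence lambda > 0 and x + y = 287.
Try x > 0, y > 0 (so mu_x = mu_y = 0): y = lambda, x = lambda => x = y = lambda
x + y = 287 => 2*lambda = 287 => lambda = 287/2
x* = y* = 287/2 > 0, consistent with mu_x = mu_y = 0.
(Any feasible point with x = 0 or y = 0 has f = 0 > -82369/4, so the minimum is not on those boundaries.)
min(-xy) = -82369/4 (i.e. max xy = 82369/4)
Multipliers: lambda = 287/2, mu_x = 0, mu_y = 0
Complementary slackness: lambda*(x + y - 287) = 287/2*(287/2 + 287/2 - 287) = 0, mu_x*x = 0*287/2 = 0, mu_y*y = 0*287/2 = 0. Satisfied.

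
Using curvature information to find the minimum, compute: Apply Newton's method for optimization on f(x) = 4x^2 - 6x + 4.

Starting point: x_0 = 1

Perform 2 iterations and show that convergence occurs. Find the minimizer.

f(x) = 4x^2 - 6x + 4, f'(x) = 8x + (-6), f''(x) = 8
Step 1: f'(1) = 2, x_1 = 1 - 2/8 = 3/4
Step 2: f'(3/4) = 0, x_2 = 3/4 (converged)
Newton's method converges in 1 step for quadratics.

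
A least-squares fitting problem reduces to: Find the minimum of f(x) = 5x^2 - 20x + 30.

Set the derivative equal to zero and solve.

f(x) = 5x^2 - 20x + 30
f'(x) = 10x + (-20) = 0
x = 20/10 = 2
f(2) = 10
Since f''(x) = 10 > 0, this is a minimum.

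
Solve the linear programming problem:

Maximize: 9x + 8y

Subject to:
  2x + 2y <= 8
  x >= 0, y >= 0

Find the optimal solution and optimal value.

The feasible region has vertices at [(0, 0), (4, 0), (0, 4)].
Checking objective 9x + 8y at each vertex:
  (0, 0): 9*0 + 8*0 = 0
  (4, 0): 9*4 + 8*0 = 36
  (0, 4): 9*0 + 8*4 = 32
Maximum is 36 at (4, 0).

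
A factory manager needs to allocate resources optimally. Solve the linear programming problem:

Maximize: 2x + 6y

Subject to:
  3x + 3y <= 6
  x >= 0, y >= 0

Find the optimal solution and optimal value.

The feasible region has vertices at [(0, 0), (2, 0), (0, 2)].
Checking objective 2x + 6y at each vertex:
  (0, 0): 2*0 + 6*0 = 0
  (2, 0): 2*2 + 6*0 = 4
  (0, 2): 2*0 + 6*2 = 12
Maximum is 12 at (0, 2).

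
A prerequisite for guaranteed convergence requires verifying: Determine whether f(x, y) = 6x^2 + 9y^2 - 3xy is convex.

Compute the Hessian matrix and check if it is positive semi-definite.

f(x,y) = 6x^2 + 9y^2 - 3xy
Hessian H = [[12, -3], [-3, 18]]
trace(H) = 30, det(H) = 207
Eigenvalues: (30 +/- sqrt(72)) / 2 = 19.24, 10.76
Since both eigenvalues > 0, f is convex.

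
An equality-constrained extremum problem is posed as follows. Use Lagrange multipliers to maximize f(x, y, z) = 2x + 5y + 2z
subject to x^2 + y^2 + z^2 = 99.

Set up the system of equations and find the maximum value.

Lagrange conditions: 2 = 2*lambda*x, 5 = 2*lambda*y, 2 = 2*lambda*z
So x:2 = y:5 = z:2, i.e. x = 2t, y = 5t, z = 2t
Constraint: t^2*(2^2 + 5^2 + 2^2) = 99
  t^2 * 33 = 99  =>  t = sqrt(3)
Maximum = 2*2t + 5*5t + 2*2t = 33*sqrt(3) = sqrt(3267)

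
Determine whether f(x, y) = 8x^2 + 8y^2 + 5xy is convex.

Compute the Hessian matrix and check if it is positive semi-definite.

f(x,y) = 8x^2 + 8y^2 + 5xy
Hessian H = [[16, 5], [5, 16]]
trace(H) = 32, det(H) = 231
Eigenvalues: (32 +/- sqrt(100)) / 2 = 21, 11
Since both eigenvalues > 0, f is convex.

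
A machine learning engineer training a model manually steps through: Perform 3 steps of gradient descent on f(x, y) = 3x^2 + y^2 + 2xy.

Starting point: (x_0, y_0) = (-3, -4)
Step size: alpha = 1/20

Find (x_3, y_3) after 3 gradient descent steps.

f(x,y) = 3x^2 + y^2 + 2xy
grad_x = 6x + 2y, grad_y = 2y + 2x
Step 1: grad = (-26, -14), (-17/10, -33/10)
Step 2: grad = (-84/5, -10), (-43/50, -14/5)
Step 3: grad = (-269/25, -183/25), (-161/500, -1217/500)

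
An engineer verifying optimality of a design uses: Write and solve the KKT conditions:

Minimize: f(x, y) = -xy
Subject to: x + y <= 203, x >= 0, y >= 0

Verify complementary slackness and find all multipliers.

Problem: min -xy s.t. x + y <= 203 (multiplier lambda), x >= 0 (mu_x), y >= 0 (mu_y)
KKT stationarity: -y + lambda - mu_x = 0, -x + lambda - mu_y = 0, with lambda, mu_x, mu_y >= 0
Complementary slackness: lambda*(x + y - 203) = 0, mu_x*x = 0, mu_y*y = 0
If lambda = 0: y = -mu_x <= 0 and x = -mu_y <= 0 force x = y = 0 with f = 0; but x = y = 203/2 is feasible with f = -41209/4 < 0, so this is not the minimum. Hence lambda > 0 and x + y = 203.
Try x > 0, y > 0 (so mu_x = mu_y = 0): y = lambda, x = lambda => x = y = lambda
x + y = 203 => 2*lambda = 203 => lambda = 203/2
x* = y* = 203/2 > 0, consistent with mu_x = mu_y = 0.
(Any feasible point with x = 0 or y = 0 has f = 0 > -41209/4, so the minimum is not on those boundaries.)
min(-xy) = -41209/4 (i.e. max xy = 41209/4)
Multipliers: lambda = 203/2, mu_x = 0, mu_y = 0
Complementary slackness: lambda*(x + y - 203) = 203/2*(203/2 + 203/2 - 203) = 0, mu_x*x = 0*203/2 = 0, mu_y*y = 0*203/2 = 0. Satisfied.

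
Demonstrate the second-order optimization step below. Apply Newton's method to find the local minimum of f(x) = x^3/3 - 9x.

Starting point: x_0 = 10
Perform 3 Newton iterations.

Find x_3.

f(x) = x^3/3 - 9x
f'(x) = x^2 - 9, f''(x) = 2x
Newton update: x_{n+1} = x_n - (x_n^2 - 9)/(2*x_n)
Step 1: x_0 = 10, f'=91, f''=20, x_1 = 109/20
Step 2: x_1 = 109/20, f'=8281/400, f''=109/10, x_2 = 15481/4360
Step 3: x_2 = 15481/4360, f'=68574961/19009600, f''=15481/2180, x_3 = 410747761/134994320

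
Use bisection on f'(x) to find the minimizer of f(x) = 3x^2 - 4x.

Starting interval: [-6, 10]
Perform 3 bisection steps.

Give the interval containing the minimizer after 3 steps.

Finding critical point of f(x) = 3x^2 - 4x using bisection on f'(x) = 6x + -4.
f'(x) = 0 when x = 2/3.
Starting interval: [-6, 10]
Step 1: mid = 2, f'(mid) = 8, new interval = [-6, 2]
Step 2: mid = -2, f'(mid) = -16, new interval = [-2, 2]
Step 3: mid = 0, f'(mid) = -4, new interval = [0, 2]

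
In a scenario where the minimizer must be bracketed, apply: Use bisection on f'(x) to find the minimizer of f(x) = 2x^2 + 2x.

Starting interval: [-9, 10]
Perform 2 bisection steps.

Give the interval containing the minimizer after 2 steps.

Finding critical point of f(x) = 2x^2 + 2x using bisection on f'(x) = 4x + 2.
f'(x) = 0 when x = -1/2.
Starting interval: [-9, 10]
Step 1: mid = 1/2, f'(mid) = 4, new interval = [-9, 1/2]
Step 2: mid = -17/4, f'(mid) = -15, new interval = [-17/4, 1/2]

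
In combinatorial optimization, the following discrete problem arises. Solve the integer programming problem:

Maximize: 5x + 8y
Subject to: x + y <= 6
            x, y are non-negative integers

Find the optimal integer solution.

Objective: 5x + 8y, constraint: x + y <= 6
Coefficient of y is 8 > coefficient of x is 5, so allocate the entire budget to y.
Optimal: x = 0, y = 6, value = 48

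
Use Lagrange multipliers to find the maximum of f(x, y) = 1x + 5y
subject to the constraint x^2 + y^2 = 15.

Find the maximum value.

Set up Lagrange conditions: grad f = lambda * grad g
  1 = 2*lambda*x
  5 = 2*lambda*y
From these: x/y = 1/5, so x = 1t, y = 5t for some t.
Substitute into constraint: (1t)^2 + (5t)^2 = 15
  t^2 * 26 = 15
  t = sqrt(15/26)
Maximum = 1*x + 5*y = (1^2 + 5^2)*t = 26 * sqrt(15/26) = sqrt(390)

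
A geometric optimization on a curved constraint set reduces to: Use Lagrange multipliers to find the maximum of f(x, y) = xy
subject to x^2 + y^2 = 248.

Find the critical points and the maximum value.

Lagrange conditions: y = 2*lambda*x and x = 2*lambda*y
If x = 0 then y = 0, violating the constraint, so x, y != 0.
Dividing: y/x = x/y => x^2 = y^2 => y = x or y = -x
Constraint: 2x^2 = 248 => x^2 = 124 => x = +/-sqrt(124)
Critical points: (sqrt(124), sqrt(124)), (-sqrt(124), -sqrt(124)), (sqrt(124), -sqrt(124)), (-sqrt(124), sqrt(124))
  y = x:  xy = x^2 = 124  at (sqrt(124), sqrt(124)) and (-sqrt(124), -sqrt(124))
  y = -x: xy = -x^2 = -124 at (sqrt(124), -sqrt(124)) and (-sqrt(124), sqrt(124))
Maximum xy = 124 at (sqrt(124), sqrt(124)) and (-sqrt(124), -sqrt(124))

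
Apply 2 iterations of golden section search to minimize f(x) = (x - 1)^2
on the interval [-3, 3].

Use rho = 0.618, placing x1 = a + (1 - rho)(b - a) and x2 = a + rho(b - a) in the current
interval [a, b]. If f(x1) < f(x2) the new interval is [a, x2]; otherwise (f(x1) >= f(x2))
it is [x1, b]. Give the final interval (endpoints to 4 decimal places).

Golden section search for min of f(x) = (x - 1)^2 on [-3, 3].
Each step: x1 = a + (1 - rho)(b - a), x2 = a + rho(b - a); if f(x1) < f(x2) keep [a, x2], otherwise keep [x1, b].
Step 1: [-3.0000, 3.0000], x1=-0.7080 (f=2.9173), x2=0.7080 (f=0.0853); f(x1) > f(x2) => keep [-0.7080, 3.0000]
Step 2: [-0.7080, 3.0000], x1=0.7085 (f=0.0850), x2=1.5835 (f=0.3405); f(x1) < f(x2) => keep [-0.7080, 1.5835]
Final interval: [-0.7080, 1.5835]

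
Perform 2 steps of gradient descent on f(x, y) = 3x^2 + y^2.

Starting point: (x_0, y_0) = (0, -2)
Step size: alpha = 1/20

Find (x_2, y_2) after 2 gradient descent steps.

f(x,y) = 3x^2 + y^2
grad_x = 6x + 0y, grad_y = 2y + 0x
Step 1: grad = (0, -4), (0, -9/5)
Step 2: grad = (0, -18/5), (0, -81/50)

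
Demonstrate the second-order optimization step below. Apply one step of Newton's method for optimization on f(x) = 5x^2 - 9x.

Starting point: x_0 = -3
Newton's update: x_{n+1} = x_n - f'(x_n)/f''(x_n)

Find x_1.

f(x) = 5x^2 - 9x
f'(x) = 10x + (-9), f''(x) = 10
Newton step: x_1 = x_0 - f'(x_0)/f''(x_0)
f'(-3) = -39
x_1 = -3 - -39/10 = 9/10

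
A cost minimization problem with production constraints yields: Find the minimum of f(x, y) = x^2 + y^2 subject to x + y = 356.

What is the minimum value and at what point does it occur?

Substitute y = 356 - x into f(x,y) = x^2 + y^2:
g(x) = x^2 + (356 - x)^2 = 2x^2 - 712x + 126736
g'(x) = 4x - 712 = 0  =>  x = 178
y = 356 - 178 = 178
Minimum value = 178^2 + 178^2 = 63368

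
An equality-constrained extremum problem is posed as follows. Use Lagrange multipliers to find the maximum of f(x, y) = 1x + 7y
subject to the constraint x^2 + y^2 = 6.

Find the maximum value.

Set up Lagrange conditions: grad f = lambda * grad g
  1 = 2*lambda*x
  7 = 2*lambda*y
From these: x/y = 1/7, so x = 1t, y = 7t for some t.
Substitute into constraint: (1t)^2 + (7t)^2 = 6
  t^2 * 50 = 6
  t = sqrt(6/50)
Maximum = 1*x + 7*y = (1^2 + 7^2)*t = 50 * sqrt(6/50) = sqrt(300)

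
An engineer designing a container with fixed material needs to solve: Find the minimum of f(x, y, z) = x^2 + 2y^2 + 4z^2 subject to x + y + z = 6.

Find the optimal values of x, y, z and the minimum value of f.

Using Lagrange multipliers on f = x^2 + 2y^2 + 4z^2 with constraint x + y + z = 6:
Conditions: 2*1*x = lambda, 2*2*y = lambda, 2*4*z = lambda
So x = lambda/2, y = lambda/4, z = lambda/8
Substituting into constraint: lambda * (7/8) = 6
lambda = 48/7
x = 24/7, y = 12/7, z = 6/7
Minimum value = 144/7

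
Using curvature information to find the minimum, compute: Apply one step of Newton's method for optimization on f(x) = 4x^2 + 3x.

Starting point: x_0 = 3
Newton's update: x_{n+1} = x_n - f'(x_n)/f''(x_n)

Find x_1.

f(x) = 4x^2 + 3x
f'(x) = 8x + (3), f''(x) = 8
Newton step: x_1 = x_0 - f'(x_0)/f''(x_0)
f'(3) = 27
x_1 = 3 - 27/8 = -3/8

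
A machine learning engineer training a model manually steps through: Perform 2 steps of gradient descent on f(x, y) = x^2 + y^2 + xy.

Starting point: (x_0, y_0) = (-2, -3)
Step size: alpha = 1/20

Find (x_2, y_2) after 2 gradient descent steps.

f(x,y) = x^2 + y^2 + xy
grad_x = 2x + 1y, grad_y = 2y + 1x
Step 1: grad = (-7, -8), (-33/20, -13/5)
Step 2: grad = (-59/10, -137/20), (-271/200, -903/400)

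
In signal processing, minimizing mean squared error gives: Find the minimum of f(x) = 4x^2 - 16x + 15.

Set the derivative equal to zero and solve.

f(x) = 4x^2 - 16x + 15
f'(x) = 8x + (-16) = 0
x = 16/8 = 2
f(2) = -1
Since f''(x) = 8 > 0, this is a minimum.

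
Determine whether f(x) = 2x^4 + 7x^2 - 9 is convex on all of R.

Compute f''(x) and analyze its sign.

f(x) = 2x^4 + 7x^2 - 9
f'(x) = 8x^3 + 14x
f''(x) = 24x^2 + 14
f''(x) = 24x^2 + 14 >= 14 > 0 for all x
Therefore, f is convex on R.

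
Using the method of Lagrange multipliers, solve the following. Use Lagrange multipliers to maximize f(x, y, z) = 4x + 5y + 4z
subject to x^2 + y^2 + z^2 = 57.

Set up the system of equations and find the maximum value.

Lagrange conditions: 4 = 2*lambda*x, 5 = 2*lambda*y, 4 = 2*lambda*z
So x:4 = y:5 = z:4, i.e. x = 4t, y = 5t, z = 4t
Constraint: t^2*(4^2 + 5^2 + 4^2) = 57
  t^2 * 57 = 57  =>  t = sqrt(1)
Maximum = 4*4t + 5*5t + 4*4t = 57*sqrt(1) = 57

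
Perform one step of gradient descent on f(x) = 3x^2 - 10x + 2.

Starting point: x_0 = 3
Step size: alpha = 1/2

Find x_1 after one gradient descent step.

f(x) = 3x^2 - 10x + 2
f'(x) = 6x - 10
f'(3) = 6*3 + (-10) = 8
x_1 = x_0 - alpha * f'(x_0) = 3 - 1/2 * 8 = -1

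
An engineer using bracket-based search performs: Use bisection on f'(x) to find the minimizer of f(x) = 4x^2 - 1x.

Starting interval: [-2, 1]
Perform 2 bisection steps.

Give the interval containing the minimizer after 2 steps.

Finding critical point of f(x) = 4x^2 - 1x using bisection on f'(x) = 8x + -1.
f'(x) = 0 when x = 1/8.
Starting interval: [-2, 1]
Step 1: mid = -1/2, f'(mid) = -5, new interval = [-1/2, 1]
Step 2: mid = 1/4, f'(mid) = 1, new interval = [-1/2, 1/4]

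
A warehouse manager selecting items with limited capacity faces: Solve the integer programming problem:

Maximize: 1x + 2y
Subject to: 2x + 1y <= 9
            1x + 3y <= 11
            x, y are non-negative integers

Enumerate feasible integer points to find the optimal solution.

Constraint 1: 2x + 1y <= 9
Constraint 2: 1x + 3y <= 11
Feasible x range (need y >= 0): 0 <= x <= min(9/2, 11/1) => x in {0, ..., 4}.
Enumerate feasible integer points row by row (the coefficient of y is 2 > 0, so for each x the largest feasible y gives the best value):
  x = 0: y <= min((9 - 2*0)/1, (11 - 1*0)/3) => y in {0, ..., 3}; best 1*0 + 2*3 = 6
  x = 1: y <= min((9 - 2*1)/1, (11 - 1*1)/3) => y in {0, ..., 3}; best 1*1 + 2*3 = 7
  x = 2: y <= min((9 - 2*2)/1, (11 - 1*2)/3) => y in {0, ..., 3}; best 1*2 + 2*3 = 8
  x = 3: y <= min((9 - 2*3)/1, (11 - 1*3)/3) => y in {0, ..., 2}; best 1*3 + 2*2 = 7
  x = 4: y <= min((9 - 2*4)/1, (11 - 1*4)/3) => y in {0, ..., 1}; best 1*4 + 2*1 = 6
The maximum 1x + 2y = 8 is achieved at x = 2, y = 3.
Check: 2*2 + 1*3 = 7 <= 9 and 1*2 + 3*3 = 11 <= 11.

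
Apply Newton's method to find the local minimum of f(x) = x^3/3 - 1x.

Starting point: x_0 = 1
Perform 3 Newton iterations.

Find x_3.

f(x) = x^3/3 - 1x
f'(x) = x^2 - 1, f''(x) = 2x
Newton update: x_{n+1} = x_n - (x_n^2 - 1)/(2*x_n)
Step 1: x_0 = 1, f'=0, f''=2, x_1 = 1
Step 2: x_1 = 1, f'=0, f''=2, x_2 = 1
Step 3: x_2 = 1, f'=0, f''=2, x_3 = 1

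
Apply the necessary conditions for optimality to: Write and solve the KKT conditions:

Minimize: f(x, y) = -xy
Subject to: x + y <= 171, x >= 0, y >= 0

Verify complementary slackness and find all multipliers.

Problem: min -xy s.t. x + y <= 171 (multiplier lambda), x >= 0 (mu_x), y >= 0 (mu_y)
KKT stationarity: -y + lambda - mu_x = 0, -x + lambda - mu_y = 0, with lambda, mu_x, mu_y >= 0
Complementary slackness: lambda*(x + y - 171) = 0, mu_x*x = 0, mu_y*y = 0
If lambda = 0: y = -mu_x <= 0 and x = -mu_y <= 0 force x = y = 0 with f = 0; but x = y = 171/2 is feasible with f = -29241/4 < 0, so this is not the minimum. Hence lambda > 0 and x + y = 171.
Try x > 0, y > 0 (so mu_x = mu_y = 0): y = lambda, x = lambda => x = y = lambda
x + y = 171 => 2*lambda = 171 => lambda = 171/2
x* = y* = 171/2 > 0, consistent with mu_x = mu_y = 0.
(Any feasible point with x = 0 or y = 0 has f = 0 > -29241/4, so the minimum is not on those boundaries.)
min(-xy) = -29241/4 (i.e. max xy = 29241/4)
Multipliers: lambda = 171/2, mu_x = 0, mu_y = 0
Complementary slackness: lambda*(x + y - 171) = 171/2*(171/2 + 171/2 - 171) = 0, mu_x*x = 0*171/2 = 0, mu_y*y = 0*171/2 = 0. Satisfied.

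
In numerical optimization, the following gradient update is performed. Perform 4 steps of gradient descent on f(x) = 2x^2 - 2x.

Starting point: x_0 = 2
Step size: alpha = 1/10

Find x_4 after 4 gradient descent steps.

f(x) = 2x^2 - 2x, f'(x) = 4x + (-2)
Step 1: f'(2) = 6, x_1 = 2 - 1/10 * 6 = 7/5
Step 2: f'(7/5) = 18/5, x_2 = 7/5 - 1/10 * 18/5 = 26/25
Step 3: f'(26/25) = 54/25, x_3 = 26/25 - 1/10 * 54/25 = 103/125
Step 4: f'(103/125) = 162/125, x_4 = 103/125 - 1/10 * 162/125 = 434/625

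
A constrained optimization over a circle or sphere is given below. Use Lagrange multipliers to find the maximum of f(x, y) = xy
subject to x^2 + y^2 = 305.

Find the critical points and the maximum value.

Lagrange conditions: y = 2*lambda*x and x = 2*lambda*y
If x = 0 then y = 0, violating the constraint, so x, y != 0.
Dividing: y/x = x/y => x^2 = y^2 => y = x or y = -x
Constraint: 2x^2 = 305 => x^2 = 305/2 => x = +/-sqrt(305/2)
Critical points: (sqrt(305/2), sqrt(305/2)), (-sqrt(305/2), -sqrt(305/2)), (sqrt(305/2), -sqrt(305/2)), (-sqrt(305/2), sqrt(305/2))
  y = x:  xy = x^2 = 305/2  at (sqrt(305/2), sqrt(305/2)) and (-sqrt(305/2), -sqrt(305/2))
  y = -x: xy = -x^2 = -305/2 at (sqrt(305/2), -sqrt(305/2)) and (-sqrt(305/2), sqrt(305/2))
Maximum xy = 305/2 at (sqrt(305/2), sqrt(305/2)) and (-sqrt(305/2), -sqrt(305/2))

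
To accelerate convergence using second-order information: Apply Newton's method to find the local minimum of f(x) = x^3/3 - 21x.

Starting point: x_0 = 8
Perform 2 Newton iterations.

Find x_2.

f(x) = x^3/3 - 21x
f'(x) = x^2 - 21, f''(x) = 2x
Newton update: x_{n+1} = x_n - (x_n^2 - 21)/(2*x_n)
Step 1: x_0 = 8, f'=43, f''=16, x_1 = 85/16
Step 2: x_1 = 85/16, f'=1849/256, f''=85/8, x_2 = 12601/2720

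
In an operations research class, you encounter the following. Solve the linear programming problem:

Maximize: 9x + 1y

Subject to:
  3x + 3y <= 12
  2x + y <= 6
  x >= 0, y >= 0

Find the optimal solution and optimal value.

Feasible vertices: (0, 0), (0, 4), (2, 2), (3, 0)
Objective 9x + 1y at each:
  (0, 0): 0
  (0, 4): 4
  (2, 2): 20
  (3, 0): 27
Maximum is 27 at (3, 0).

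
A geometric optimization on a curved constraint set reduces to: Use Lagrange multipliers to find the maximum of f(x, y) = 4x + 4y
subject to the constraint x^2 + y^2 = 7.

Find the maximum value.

Set up Lagrange conditions: grad f = lambda * grad g
  4 = 2*lambda*x
  4 = 2*lambda*y
From these: x/y = 4/4, so x = 4t, y = 4t for some t.
Substitute into constraint: (4t)^2 + (4t)^2 = 7
  t^2 * 32 = 7
  t = sqrt(7/32)
Maximum = 4*x + 4*y = (4^2 + 4^2)*t = 32 * sqrt(7/32) = sqrt(224)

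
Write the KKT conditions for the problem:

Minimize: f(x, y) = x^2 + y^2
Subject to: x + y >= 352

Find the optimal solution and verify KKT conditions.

KKT conditions for min x^2 + y^2 s.t. x + y >= 352:
Stationarity: 2x = mu, 2y = mu
So x = y = mu/2.
Complementary slackness: mu*(x + y - 352) = 0
Primal feasibility: x + y >= 352; dual feasibility: mu >= 0
If mu = 0 then x = y = 0, but 0 + 0 < 352 is infeasible, so the constraint is active.
Constraint active: x + y = 2*(mu/2) = 352 => mu = 352
x = y = 176, f = 61952
Verify: stationarity 2*176 = 352 = mu; primal 176 + 176 = 352 >= 352; dual mu = 352 >= 0; complementary slackness 352*(352 - 352) = 0. All KKT conditions hold.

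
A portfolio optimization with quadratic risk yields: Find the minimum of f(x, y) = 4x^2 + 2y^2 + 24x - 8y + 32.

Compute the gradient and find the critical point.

f(x,y) = 4x^2 + 2y^2 + 24x - 8y + 32
df/dx = 8x + (24) = 0  =>  x = -3
df/dy = 4y + (-8) = 0  =>  y = 2
f(-3, 2) = 4*(-3)^2 + 2*(2)^2 + 24*(-3) + -8*(2) + 32 = -12
Hessian is diagonal with entries 8, 4 > 0, so this is a minimum.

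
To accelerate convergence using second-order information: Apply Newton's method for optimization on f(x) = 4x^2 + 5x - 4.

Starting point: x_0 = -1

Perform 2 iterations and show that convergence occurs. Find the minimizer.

f(x) = 4x^2 + 5x - 4, f'(x) = 8x + (5), f''(x) = 8
Step 1: f'(-1) = -3, x_1 = -1 - -3/8 = -5/8
Step 2: f'(-5/8) = 0, x_2 = -5/8 (converged)
Newton's method converges in 1 step for quadratics.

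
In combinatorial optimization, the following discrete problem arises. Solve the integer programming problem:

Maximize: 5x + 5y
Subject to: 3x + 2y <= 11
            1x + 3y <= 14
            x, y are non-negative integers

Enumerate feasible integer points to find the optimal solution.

Constraint 1: 3x + 2y <= 11
Constraint 2: 1x + 3y <= 14
Feasible x range (need y >= 0): 0 <= x <= min(11/3, 14/1) => x in {0, ..., 3}.
Enumerate feasible integer points row by row (the coefficient of y is 5 > 0, so for each x the largest feasible y gives the best value):
  x = 0: y <= min((11 - 3*0)/2, (14 - 1*0)/3) => y in {0, ..., 4}; best 5*0 + 5*4 = 20
  x = 1: y <= min((11 - 3*1)/2, (14 - 1*1)/3) => y in {0, ..., 4}; best 5*1 + 5*4 = 25
  x = 2: y <= min((11 - 3*2)/2, (14 - 1*2)/3) => y in {0, ..., 2}; best 5*2 + 5*2 = 20
  x = 3: y <= min((11 - 3*3)/2, (14 - 1*3)/3) => y in {0, ..., 1}; best 5*3 + 5*1 = 20
The maximum 5x + 5y = 25 is achieved at x = 1, y = 4.
Check: 3*1 + 2*4 = 11 <= 11 and 1*1 + 3*4 = 13 <= 14.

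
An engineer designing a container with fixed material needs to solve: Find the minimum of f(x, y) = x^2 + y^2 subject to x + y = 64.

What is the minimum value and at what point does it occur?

Substitute y = 64 - x into f(x,y) = x^2 + y^2:
g(x) = x^2 + (64 - x)^2 = 2x^2 - 128x + 4096
g'(x) = 4x - 128 = 0  =>  x = 32
y = 64 - 32 = 32
Minimum value = 32^2 + 32^2 = 2048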